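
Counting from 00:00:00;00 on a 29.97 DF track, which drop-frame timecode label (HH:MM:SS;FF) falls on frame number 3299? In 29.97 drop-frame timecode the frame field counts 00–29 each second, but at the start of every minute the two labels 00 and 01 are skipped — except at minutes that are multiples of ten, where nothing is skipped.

00:01:50;01

Ten DF minutes hold 17982 frames, so frame 3299 lies in block 0 (frames 0–17981) with 3299 frames into that block.
The block's first minute is 1800 frames and the rest 1798 each; 3299 frames reaches minute 1, so 0 × 18 + 1 × 2 = 2 labels have been skipped so far.
Adding those back, label number 3299 + 2 = 3301 at 30 labels/s is 110 s + 1 f = 0 h 1 min 50 s frame 1, i.e. 00:01:50;01.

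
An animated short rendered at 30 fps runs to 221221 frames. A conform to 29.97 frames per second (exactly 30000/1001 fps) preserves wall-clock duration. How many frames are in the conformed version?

Target frames = source frames × (target rate / source rate) = 221221 × (30000/1001)/(30) = 221221 × 1000/1001 = 221000.

221000 frames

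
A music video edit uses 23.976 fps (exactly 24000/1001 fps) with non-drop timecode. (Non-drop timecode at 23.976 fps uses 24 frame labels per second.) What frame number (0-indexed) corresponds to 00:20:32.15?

Total seconds to the label: (0 × 3600 + 20 × 60 + 32) = 1232.
Frame index = 1232 × 24 + 15 = 29583.

frame 29583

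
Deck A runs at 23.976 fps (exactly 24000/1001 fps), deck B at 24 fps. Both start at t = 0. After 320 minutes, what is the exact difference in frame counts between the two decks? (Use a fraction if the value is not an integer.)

460800/1001 frames

320 min = 19200 s.
A emits 24000/1001 × 19200 = 460800000/1001 frames; B emits 24 × 19200 = 460800.
Difference = 460800/1001 frames (≈ 460.3397); B is ahead of A.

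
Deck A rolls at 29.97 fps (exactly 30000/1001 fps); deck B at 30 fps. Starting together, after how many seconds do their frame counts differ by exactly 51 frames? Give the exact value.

The gap grows by |30 − 30000/1001| = 30/1001 frames per second.
Time for a 51-frame gap: 51 ÷ (30/1001) = 1701.7 s.

1701.7 seconds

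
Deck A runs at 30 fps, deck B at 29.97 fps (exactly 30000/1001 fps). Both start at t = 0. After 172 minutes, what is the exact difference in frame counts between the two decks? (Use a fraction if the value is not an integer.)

172 min = 10320 s.
A emits 30 × 10320 = 309600 frames; B emits 30000/1001 × 10320 = 309600000/1001.
Difference = 309600/1001 frames (≈ 309.2907); B is behind A.

309600/1001 frames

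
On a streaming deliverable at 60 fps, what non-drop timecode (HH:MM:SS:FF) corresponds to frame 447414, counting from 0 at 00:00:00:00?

447414 ÷ 60 = 7456 full seconds, remainder 54 frames.
7456 s = 2 h 4 min 16 s.
Timecode: 02:04:16:54.

02:04:16:54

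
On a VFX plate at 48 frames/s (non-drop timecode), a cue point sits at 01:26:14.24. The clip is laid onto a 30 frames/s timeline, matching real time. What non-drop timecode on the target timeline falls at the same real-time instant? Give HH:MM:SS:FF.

Source frame index: (1×3600 + 26×60 + 14) × 48 + 24 = 248376.
Real time: 248376 / (48) = 10349/2 s.
Target frame: (10349/2) × (30) = 155235.
At 30 labels/s: frame 155235 → 01:26:14:15.

01:26:14:15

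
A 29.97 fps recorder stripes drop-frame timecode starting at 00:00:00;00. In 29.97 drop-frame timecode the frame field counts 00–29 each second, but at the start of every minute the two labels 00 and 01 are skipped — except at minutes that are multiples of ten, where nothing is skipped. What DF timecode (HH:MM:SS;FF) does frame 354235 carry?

Each 10-minute DF block holds 10 × 60 × 30 − 9 × 2 = 17982 frames. 354235 ÷ 17982 → 19 full blocks, remainder 12577.
Within the partial block the first minute is 1800 frames and each further minute 1798, so 6 further minute boundaries passed. Total skipped labels = 18 × 19 + 2 × 6 = 354.
Non-drop label index = 354235 + 354 = 354589; at 30 labels/s that is 03:16:59:19, i.e. DF 03:16:59;19.

03:16:59;19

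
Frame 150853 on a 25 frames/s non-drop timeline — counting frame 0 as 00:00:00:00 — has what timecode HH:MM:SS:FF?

01:40:34:03

150853 ÷ 25 = 6034 full seconds, remainder 3 frames.
6034 s = 1 h 40 min 34 s.
Timecode: 01:40:34:03.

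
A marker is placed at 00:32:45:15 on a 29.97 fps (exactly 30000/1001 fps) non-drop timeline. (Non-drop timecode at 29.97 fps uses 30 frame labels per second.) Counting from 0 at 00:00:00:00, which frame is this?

Total seconds to the label: (0 × 3600 + 32 × 60 + 45) = 1965.
Frame index = 1965 × 30 + 15 = 58965.

frame 58965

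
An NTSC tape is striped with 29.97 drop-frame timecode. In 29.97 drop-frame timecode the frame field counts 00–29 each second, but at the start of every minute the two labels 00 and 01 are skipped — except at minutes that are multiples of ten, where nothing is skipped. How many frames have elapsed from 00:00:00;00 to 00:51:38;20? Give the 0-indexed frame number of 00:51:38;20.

92868

Complete 10-minute blocks: 5, each 17982 frames → 89910.
Remaining 1 whole minute in the current block: 1800 + 0 × 1798 = 1800 frames.
Within the current minute: 38 × 30 + 20 − 2 = 1158 (labels ;00/;01 skipped at this minute). Total = 89910 + 1800 + 1158 = 92868.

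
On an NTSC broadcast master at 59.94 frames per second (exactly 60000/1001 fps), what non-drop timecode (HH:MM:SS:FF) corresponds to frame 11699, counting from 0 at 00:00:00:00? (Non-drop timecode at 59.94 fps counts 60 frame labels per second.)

11699 ÷ 60 = 194 full seconds, remainder 59 frames.
194 s = 0 h 3 min 14 s.
Timecode: 00:03:14:59.

00:03:14:59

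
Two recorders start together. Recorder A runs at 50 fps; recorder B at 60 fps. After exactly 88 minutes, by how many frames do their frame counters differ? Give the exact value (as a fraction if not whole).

52800 frames

88 min = 5280 s.
A emits 50 × 5280 = 264000 frames; B emits 60 × 5280 = 316800.
Difference = 52800 frames; B is ahead of A.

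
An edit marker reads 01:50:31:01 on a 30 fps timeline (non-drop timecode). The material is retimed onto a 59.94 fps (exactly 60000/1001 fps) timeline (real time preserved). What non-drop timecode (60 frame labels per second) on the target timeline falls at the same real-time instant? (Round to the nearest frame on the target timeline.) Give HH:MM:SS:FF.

Source frame index: (1×3600 + 50×60 + 31) × 30 + 1 = 198931.
Real time: 198931 / (30) = 198931/30 s.
Target frame: (198931/30) × (60000/1001) = 397862000/1001 ≈ 397464.535 → 397465.
At 60 labels/s: frame 397465 → 01:50:24:25.

01:50:24:25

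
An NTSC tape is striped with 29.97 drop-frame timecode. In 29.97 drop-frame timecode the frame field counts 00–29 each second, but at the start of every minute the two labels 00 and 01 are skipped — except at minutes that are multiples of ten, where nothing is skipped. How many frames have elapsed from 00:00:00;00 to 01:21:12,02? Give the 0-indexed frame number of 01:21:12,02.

146016

As if non-drop at 30 labels/s: (1 × 3600 + 21 × 60 + 12) × 30 + 2 = 146162.
Minute boundaries passed: 81; those not divisible by 10: 81 − 8 = 73; dropped labels = 2 × 73 = 146.
Actual frame index = 146162 − 146 = 146016.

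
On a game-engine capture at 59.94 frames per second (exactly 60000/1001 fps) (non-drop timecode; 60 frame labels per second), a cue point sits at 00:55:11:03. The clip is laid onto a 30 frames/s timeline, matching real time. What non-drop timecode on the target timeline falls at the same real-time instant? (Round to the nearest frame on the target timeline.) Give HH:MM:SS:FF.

00:55:14:11

Source frame index: (0×3600 + 55×60 + 11) × 60 + 3 = 198663.
Real time: 198663 / (60000/1001) = 66287221/20000 s.
Target frame: (66287221/20000) × (30) = 198861663/2000 ≈ 99430.832 → 99431.
At 30 labels/s: frame 99431 → 00:55:14:11.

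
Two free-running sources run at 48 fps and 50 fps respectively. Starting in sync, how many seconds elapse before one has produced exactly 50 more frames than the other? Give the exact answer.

The gap grows by |50 − 48| = 2 frames per second.
Time for a 50-frame gap: 50 ÷ (2) = 25 s.

25 seconds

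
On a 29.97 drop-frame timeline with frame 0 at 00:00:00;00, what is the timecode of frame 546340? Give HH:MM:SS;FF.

Ten DF minutes hold 17982 frames, so frame 546340 lies in block 30 (frames 539460–557441) with 6880 frames into that block.
The block's first minute is 1800 frames and the rest 1798 each; 6880 frames reaches minute 3, so 30 × 18 + 3 × 2 = 546 labels have been skipped so far.
Adding those back, label number 546340 + 546 = 546886 at 30 labels/s is 18229 s + 16 f = 5 h 3 min 49 s frame 16, i.e. 05:03:49;16.

05:03:49;16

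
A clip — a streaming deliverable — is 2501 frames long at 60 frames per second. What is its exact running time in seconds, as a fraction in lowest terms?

Running time = 2501 ÷ (60) = 2501 × 1/60 = 2501/60 s.

2501/60 seconds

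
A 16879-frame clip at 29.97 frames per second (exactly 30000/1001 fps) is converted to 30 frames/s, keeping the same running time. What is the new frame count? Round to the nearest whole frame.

16896 frames

Frames at target rate = 16879 × (30) / (30000/1001) = 16895879/1000 ≈ 16895.879.
Nearest whole frame: 16896.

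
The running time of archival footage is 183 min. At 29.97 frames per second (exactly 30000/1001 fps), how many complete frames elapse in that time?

329070 frames

183 min = 10980 s.
Frames = 10980 × 30000/1001 = 329400000/1001 ≈ 329070.9291.
Complete frames: 329070.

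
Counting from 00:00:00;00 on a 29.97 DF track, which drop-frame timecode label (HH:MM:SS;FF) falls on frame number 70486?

Each 10-minute DF block holds 10 × 60 × 30 − 9 × 2 = 17982 frames. 70486 ÷ 17982 → 3 full blocks, remainder 16540.
Within the partial block the first minute is 1800 frames and each further minute 1798, so 9 further minute boundaries passed. Total skipped labels = 18 × 3 + 2 × 9 = 72.
Non-drop label index = 70486 + 72 = 70558; at 30 labels/s that is 00:39:11:28, i.e. DF 00:39:11;28.

00:39:11;28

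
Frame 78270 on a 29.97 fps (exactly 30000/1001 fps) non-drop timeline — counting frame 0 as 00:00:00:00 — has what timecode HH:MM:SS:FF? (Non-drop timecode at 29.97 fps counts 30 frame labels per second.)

00:43:29:00

78270 ÷ 30 = 2609 full seconds, remainder 0 frames.
2609 s = 0 h 43 min 29 s.
Timecode: 00:43:29:00.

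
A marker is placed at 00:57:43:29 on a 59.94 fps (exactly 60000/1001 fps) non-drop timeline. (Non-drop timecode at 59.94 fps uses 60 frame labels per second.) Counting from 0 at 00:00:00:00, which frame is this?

frame 207809

Total seconds to the label: (0 × 3600 + 57 × 60 + 43) = 3463.
Frame index = 3463 × 60 + 29 = 207809.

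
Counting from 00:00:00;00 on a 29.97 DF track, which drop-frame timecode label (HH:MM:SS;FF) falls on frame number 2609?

00:01:27;01

Ten DF minutes hold 17982 frames, so frame 2609 lies in block 0 (frames 0–17981) with 2609 frames into that block.
The block's first minute is 1800 frames and the rest 1798 each; 2609 frames reaches minute 1, so 0 × 18 + 1 × 2 = 2 labels have been skipped so far.
Adding those back, label number 2609 + 2 = 2611 at 30 labels/s is 87 s + 1 f = 0 h 1 min 27 s frame 1, i.e. 00:01:27;01.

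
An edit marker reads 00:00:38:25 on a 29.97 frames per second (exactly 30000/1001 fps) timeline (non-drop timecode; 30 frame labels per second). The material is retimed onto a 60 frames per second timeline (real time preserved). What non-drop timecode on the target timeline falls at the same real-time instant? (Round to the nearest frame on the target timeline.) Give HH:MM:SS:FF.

Source frame index: (0×3600 + 0×60 + 38) × 30 + 25 = 1165.
Real time: 1165 / (30000/1001) = 233233/6000 s.
Target frame: (233233/6000) × (60) = 233233/100 ≈ 2332.330 → 2332.
At 60 labels/s: frame 2332 → 00:00:38:52.

00:00:38:52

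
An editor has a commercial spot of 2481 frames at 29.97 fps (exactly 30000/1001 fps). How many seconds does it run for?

82.7827 seconds

Running time = 2481 / (30000/1001) = 82.7827 s.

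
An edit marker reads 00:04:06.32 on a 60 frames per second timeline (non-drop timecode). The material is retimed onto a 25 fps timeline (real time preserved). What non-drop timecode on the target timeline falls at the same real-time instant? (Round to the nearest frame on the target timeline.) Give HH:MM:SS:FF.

Source frame index: (0×3600 + 4×60 + 6) × 60 + 32 = 14792.
Real time: 14792 / (60) = 3698/15 s.
Target frame: (3698/15) × (25) = 18490/3 ≈ 6163.333 → 6163.
At 25 labels/s: frame 6163 → 00:04:06:13.

00:04:06:13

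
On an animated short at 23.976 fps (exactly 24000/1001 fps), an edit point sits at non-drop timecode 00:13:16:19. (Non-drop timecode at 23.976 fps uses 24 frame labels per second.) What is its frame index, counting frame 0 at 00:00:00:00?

frame 19123

Total seconds to the label: (0 × 3600 + 13 × 60 + 16) = 796.
Frame index = 796 × 24 + 19 = 19123.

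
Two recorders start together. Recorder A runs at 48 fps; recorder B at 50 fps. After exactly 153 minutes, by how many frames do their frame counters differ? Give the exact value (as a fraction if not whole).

18360 frames

153 min = 9180 s.
A emits 48 × 9180 = 440640 frames; B emits 50 × 9180 = 459000.
Difference = 18360 frames; B is ahead of A.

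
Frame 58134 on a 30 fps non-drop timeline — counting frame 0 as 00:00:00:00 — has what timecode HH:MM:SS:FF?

58134 ÷ 30 = 1937 full seconds, remainder 24 frames.
1937 s = 0 h 32 min 17 s.
Timecode: 00:32:17:24.

00:32:17:24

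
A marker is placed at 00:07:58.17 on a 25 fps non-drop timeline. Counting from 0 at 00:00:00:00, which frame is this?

Total seconds to the label: (0 × 3600 + 7 × 60 + 58) = 478.
Frame index = 478 × 25 + 17 = 11967.

11967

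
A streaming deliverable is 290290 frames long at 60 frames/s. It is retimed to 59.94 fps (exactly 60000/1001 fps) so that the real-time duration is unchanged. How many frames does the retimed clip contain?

Target frames = source frames × (target rate / source rate) = 290290 × (60000/1001)/(60) = 290290 × 1000/1001 = 290000.

290000 frames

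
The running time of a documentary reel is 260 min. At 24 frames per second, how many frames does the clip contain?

374400 frames

260 min = 15600 s.
Frames = 15600 × 24 = 374400.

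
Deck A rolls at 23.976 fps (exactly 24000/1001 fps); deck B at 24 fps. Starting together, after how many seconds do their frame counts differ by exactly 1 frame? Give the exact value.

1001/24 seconds

The gap grows by |24 − 24000/1001| = 24/1001 frames per second.
Time for a 1-frame gap: 1 ÷ (24/1001) = 1001/24 s.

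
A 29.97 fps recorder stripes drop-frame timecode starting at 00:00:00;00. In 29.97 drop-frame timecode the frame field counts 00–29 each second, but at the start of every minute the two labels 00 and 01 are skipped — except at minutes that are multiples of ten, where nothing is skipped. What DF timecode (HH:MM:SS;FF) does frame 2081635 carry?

Each 10-minute DF block holds 10 × 60 × 30 − 9 × 2 = 17982 frames. 2081635 ÷ 17982 → 115 full blocks, remainder 13705.
Within the partial block the first minute is 1800 frames and each further minute 1798, so 7 further minute boundaries passed. Total skipped labels = 18 × 115 + 2 × 7 = 2084.
Non-drop label index = 2081635 + 2084 = 2083719; at 30 labels/s that is 19:17:37:09, i.e. DF 19:17:37;09.

19:17:37;09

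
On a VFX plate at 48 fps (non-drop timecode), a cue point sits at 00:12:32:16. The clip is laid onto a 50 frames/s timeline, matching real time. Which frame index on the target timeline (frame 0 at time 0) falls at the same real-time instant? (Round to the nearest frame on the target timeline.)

frame 37617

Source frame index: (0×3600 + 12×60 + 32) × 48 + 16 = 36112.
Real time: 36112 / (48) = 2257/3 s.
Target frame: (2257/3) × (50) = 112850/3 ≈ 37616.667 → 37617.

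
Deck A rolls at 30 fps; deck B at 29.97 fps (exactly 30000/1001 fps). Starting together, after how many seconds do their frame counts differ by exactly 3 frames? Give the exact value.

The gap grows by |30000/1001 − 30| = 30/1001 frames per second.
Time for a 3-frame gap: 3 ÷ (30/1001) = 100.1 s.

100.1 seconds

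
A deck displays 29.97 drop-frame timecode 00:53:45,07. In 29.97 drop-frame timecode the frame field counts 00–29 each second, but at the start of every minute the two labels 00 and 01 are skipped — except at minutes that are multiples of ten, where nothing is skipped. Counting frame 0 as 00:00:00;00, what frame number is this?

As if non-drop at 30 labels/s: (0 × 3600 + 53 × 60 + 45) × 30 + 7 = 96757.
Minute boundaries passed: 53; those not divisible by 10: 53 − 5 = 48; dropped labels = 2 × 48 = 96.
Actual frame index = 96757 − 96 = 96661.

96661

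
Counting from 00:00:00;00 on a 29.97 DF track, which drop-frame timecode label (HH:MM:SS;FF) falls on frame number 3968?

Ten DF minutes hold 17982 frames, so frame 3968 lies in block 0 (frames 0–17981) with 3968 frames into that block.
The block's first minute is 1800 frames and the rest 1798 each; 3968 frames reaches minute 2, so 0 × 18 + 2 × 2 = 4 labels have been skipped so far.
Adding those back, label number 3968 + 4 = 3972 at 30 labels/s is 132 s + 12 f = 0 h 2 min 12 s frame 12, i.e. 00:02:12;12.

00:02:12;12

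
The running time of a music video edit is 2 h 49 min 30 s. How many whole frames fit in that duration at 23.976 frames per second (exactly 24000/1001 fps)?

2 h 49 min 30 s = 10170 s.
Frames = 10170 × 24000/1001 = 244080000/1001 ≈ 243836.1638.
Complete frames: 243836.

243836 frames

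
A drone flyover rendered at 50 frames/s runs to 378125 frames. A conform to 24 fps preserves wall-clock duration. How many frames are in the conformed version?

Target frames = source frames × (target rate / source rate) = 378125 × (24)/(50) = 378125 × 12/25 = 181500.

181500 frames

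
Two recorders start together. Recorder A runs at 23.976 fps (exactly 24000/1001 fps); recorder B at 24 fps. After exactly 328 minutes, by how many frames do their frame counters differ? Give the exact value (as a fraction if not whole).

472320/1001 frames

328 min = 19680 s.
A emits 24000/1001 × 19680 = 472320000/1001 frames; B emits 24 × 19680 = 472320.
Difference = 472320/1001 frames (≈ 471.8482); B is ahead of A.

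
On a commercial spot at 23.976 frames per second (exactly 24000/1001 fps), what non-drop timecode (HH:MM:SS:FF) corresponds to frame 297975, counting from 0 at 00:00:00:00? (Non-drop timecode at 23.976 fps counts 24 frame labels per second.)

297975 ÷ 24 = 12415 full seconds, remainder 15 frames.
12415 s = 3 h 26 min 55 s.
Timecode: 03:26:55:15.

03:26:55:15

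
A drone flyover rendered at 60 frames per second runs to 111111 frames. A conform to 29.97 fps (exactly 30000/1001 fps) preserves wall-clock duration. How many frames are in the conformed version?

55500 frames

Target frames = source frames × (target rate / source rate) = 111111 × (30000/1001)/(60) = 111111 × 500/1001 = 55500.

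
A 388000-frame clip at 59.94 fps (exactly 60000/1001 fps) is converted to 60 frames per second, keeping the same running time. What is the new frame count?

Target frames = source frames × (target rate / source rate) = 388000 × (60)/(60000/1001) = 388000 × 1001/1000 = 388388.

388388 frames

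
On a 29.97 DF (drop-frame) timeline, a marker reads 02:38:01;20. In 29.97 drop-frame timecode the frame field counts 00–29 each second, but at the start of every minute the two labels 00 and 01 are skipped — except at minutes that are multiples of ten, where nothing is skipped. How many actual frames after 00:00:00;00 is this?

284164

Complete 10-minute blocks: 15, each 17982 frames → 269730.
Remaining 8 whole minutes in the current block: 1800 + 7 × 1798 = 14386 frames.
Within the current minute: 1 × 30 + 20 − 2 = 48 (labels ;00/;01 skipped at this minute). Total = 269730 + 14386 + 48 = 284164.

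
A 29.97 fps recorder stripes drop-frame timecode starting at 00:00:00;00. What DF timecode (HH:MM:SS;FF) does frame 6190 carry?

00:03:26;16

Each 10-minute DF block holds 10 × 60 × 30 − 9 × 2 = 17982 frames. 6190 ÷ 17982 → 0 full blocks, remainder 6190.
Within the partial block the first minute is 1800 frames and each further minute 1798, so 3 further minute boundaries passed. Total skipped labels = 18 × 0 + 2 × 3 = 6.
Non-drop label index = 6190 + 6 = 6196; at 30 labels/s that is 00:03:26:16, i.e. DF 00:03:26;16.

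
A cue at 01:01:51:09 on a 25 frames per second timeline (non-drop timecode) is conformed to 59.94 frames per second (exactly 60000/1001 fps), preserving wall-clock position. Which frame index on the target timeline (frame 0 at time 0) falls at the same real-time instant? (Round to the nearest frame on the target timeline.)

frame 222459

Source frame index: (1×3600 + 1×60 + 51) × 25 + 9 = 92784.
Real time: 92784 / (25) = 92784/25 s.
Target frame: (92784/25) × (60000/1001) = 222681600/1001 ≈ 222459.141 → 222459.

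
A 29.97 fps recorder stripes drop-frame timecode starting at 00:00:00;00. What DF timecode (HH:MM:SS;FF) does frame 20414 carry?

Ten DF minutes hold 17982 frames, so frame 20414 lies in block 1 (frames 17982–35963) with 2432 frames into that block.
The block's first minute is 1800 frames and the rest 1798 each; 2432 frames reaches minute 1, so 1 × 18 + 1 × 2 = 20 labels have been skipped so far.
Adding those back, label number 20414 + 20 = 20434 at 30 labels/s is 681 s + 4 f = 0 h 11 min 21 s frame 4, i.e. 00:11:21;04.

00:11:21;04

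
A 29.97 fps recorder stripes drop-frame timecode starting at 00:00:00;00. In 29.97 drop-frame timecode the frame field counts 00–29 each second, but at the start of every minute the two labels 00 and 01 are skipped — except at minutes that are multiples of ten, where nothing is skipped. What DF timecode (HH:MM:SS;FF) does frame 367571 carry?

03:24:24;19

Each 10-minute DF block holds 10 × 60 × 30 − 9 × 2 = 17982 frames. 367571 ÷ 17982 → 20 full blocks, remainder 7931.
Within the partial block the first minute is 1800 frames and each further minute 1798, so 4 further minute boundaries passed. Total skipped labels = 18 × 20 + 2 × 4 = 368.
Non-drop label index = 367571 + 368 = 367939; at 30 labels/s that is 03:24:24:19, i.e. DF 03:24:24;19.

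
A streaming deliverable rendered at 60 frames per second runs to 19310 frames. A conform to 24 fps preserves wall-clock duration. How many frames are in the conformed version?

Target frames = source frames × (target rate / source rate) = 19310 × (24)/(60) = 19310 × 2/5 = 7724.

7724 frames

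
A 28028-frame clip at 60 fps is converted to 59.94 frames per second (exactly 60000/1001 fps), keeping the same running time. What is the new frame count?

Target frames = source frames × (target rate / source rate) = 28028 × (60000/1001)/(60) = 28028 × 1000/1001 = 28000.

28000 frames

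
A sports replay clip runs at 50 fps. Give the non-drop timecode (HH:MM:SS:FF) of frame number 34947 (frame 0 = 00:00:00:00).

34947 ÷ 50 = 698 full seconds, remainder 47 frames.
698 s = 0 h 11 min 38 s.
Timecode: 00:11:38:47.

00:11:38:47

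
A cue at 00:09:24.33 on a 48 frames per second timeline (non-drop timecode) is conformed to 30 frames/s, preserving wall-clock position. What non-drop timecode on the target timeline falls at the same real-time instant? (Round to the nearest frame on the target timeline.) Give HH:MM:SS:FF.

00:09:24:21

Source frame index: (0×3600 + 9×60 + 24) × 48 + 33 = 27105.
Real time: 27105 / (48) = 9035/16 s.
Target frame: (9035/16) × (30) = 135525/8 ≈ 16940.625 → 16941.
At 30 labels/s: frame 16941 → 00:09:24:21.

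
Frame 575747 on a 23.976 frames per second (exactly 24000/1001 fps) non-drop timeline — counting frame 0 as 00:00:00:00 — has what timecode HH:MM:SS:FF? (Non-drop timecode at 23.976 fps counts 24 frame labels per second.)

575747 ÷ 24 = 23989 full seconds, remainder 11 frames.
23989 s = 6 h 39 min 49 s.
Timecode: 06:39:49:11.

06:39:49:11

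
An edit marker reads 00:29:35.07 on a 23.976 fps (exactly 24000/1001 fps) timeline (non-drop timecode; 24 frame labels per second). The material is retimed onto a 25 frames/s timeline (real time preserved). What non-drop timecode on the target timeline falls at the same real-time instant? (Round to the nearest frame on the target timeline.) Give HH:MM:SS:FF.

00:29:37:02

Source frame index: (0×3600 + 29×60 + 35) × 24 + 7 = 42607.
Real time: 42607 / (24000/1001) = 42649607/24000 s.
Target frame: (42649607/24000) × (25) = 42649607/960 ≈ 44426.674 → 44427.
At 25 labels/s: frame 44427 → 00:29:37:02.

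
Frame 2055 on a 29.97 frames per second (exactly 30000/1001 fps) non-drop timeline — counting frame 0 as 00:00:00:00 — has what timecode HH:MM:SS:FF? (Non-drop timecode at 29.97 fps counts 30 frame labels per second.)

00:01:08:15

2055 ÷ 30 = 68 full seconds, remainder 15 frames.
68 s = 0 h 1 min 8 s.
Timecode: 00:01:08:15.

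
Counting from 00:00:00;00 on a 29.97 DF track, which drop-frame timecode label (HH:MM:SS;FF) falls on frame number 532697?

04:56:14;11

Ten DF minutes hold 17982 frames, so frame 532697 lies in block 29 (frames 521478–539459) with 11219 frames into that block.
The block's first minute is 1800 frames and the rest 1798 each; 11219 frames reaches minute 6, so 29 × 18 + 6 × 2 = 534 labels have been skipped so far.
Adding those back, label number 532697 + 534 = 533231 at 30 labels/s is 17774 s + 11 f = 4 h 56 min 14 s frame 11, i.e. 04:56:14;11.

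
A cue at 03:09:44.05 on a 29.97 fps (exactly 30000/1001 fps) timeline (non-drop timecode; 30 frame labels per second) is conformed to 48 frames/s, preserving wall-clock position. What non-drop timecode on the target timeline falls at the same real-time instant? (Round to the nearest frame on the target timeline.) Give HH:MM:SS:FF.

Source frame index: (3×3600 + 9×60 + 44) × 30 + 5 = 341525.
Real time: 341525 / (30000/1001) = 13674661/1200 s.
Target frame: (13674661/1200) × (48) = 13674661/25 ≈ 546986.440 → 546986.
At 48 labels/s: frame 546986 → 03:09:55:26.

03:09:55:26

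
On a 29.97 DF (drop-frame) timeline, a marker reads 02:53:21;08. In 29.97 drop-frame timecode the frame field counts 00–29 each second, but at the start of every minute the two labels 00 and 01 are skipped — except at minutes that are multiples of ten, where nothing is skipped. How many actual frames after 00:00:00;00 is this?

311726

Complete 10-minute blocks: 17, each 17982 frames → 305694.
Remaining 3 whole minutes in the current block: 1800 + 2 × 1798 = 5396 frames.
Within the current minute: 21 × 30 + 8 − 2 = 636 (labels ;00/;01 skipped at this minute). Total = 305694 + 5396 + 636 = 311726.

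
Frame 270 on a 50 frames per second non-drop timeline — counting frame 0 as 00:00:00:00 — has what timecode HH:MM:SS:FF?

270 ÷ 50 = 5 full seconds, remainder 20 frames.
5 s = 0 h 0 min 5 s.
Timecode: 00:00:05:20.

00:00:05:20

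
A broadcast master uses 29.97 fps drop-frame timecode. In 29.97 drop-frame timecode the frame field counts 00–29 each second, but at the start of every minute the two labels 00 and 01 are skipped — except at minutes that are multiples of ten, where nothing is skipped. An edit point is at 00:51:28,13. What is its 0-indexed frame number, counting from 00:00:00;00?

92561

Complete 10-minute blocks: 5, each 17982 frames → 89910.
Remaining 1 whole minute in the current block: 1800 + 0 × 1798 = 1800 frames.
Within the current minute: 28 × 30 + 13 − 2 = 851 (labels ;00/;01 skipped at this minute). Total = 89910 + 1800 + 851 = 92561.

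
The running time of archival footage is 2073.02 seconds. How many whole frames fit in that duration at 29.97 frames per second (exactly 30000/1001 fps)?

62128 frames

Frames = 2073.02 × 30000/1001 = 62190600/1001 ≈ 62128.4715.
Complete frames: 62128.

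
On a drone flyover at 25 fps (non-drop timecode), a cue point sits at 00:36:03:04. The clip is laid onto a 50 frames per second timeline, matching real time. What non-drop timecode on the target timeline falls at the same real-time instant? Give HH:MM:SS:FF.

Source frame index: (0×3600 + 36×60 + 3) × 25 + 4 = 54079.
Real time: 54079 / (25) = 54079/25 s.
Target frame: (54079/25) × (50) = 108158.
At 50 labels/s: frame 108158 → 00:36:03:08.

00:36:03:08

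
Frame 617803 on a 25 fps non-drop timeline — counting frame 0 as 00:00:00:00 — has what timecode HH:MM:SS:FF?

617803 ÷ 25 = 24712 full seconds, remainder 3 frames.
24712 s = 6 h 51 min 52 s.
Timecode: 06:51:52:03.

06:51:52:03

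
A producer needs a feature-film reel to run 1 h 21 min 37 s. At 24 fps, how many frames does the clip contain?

1 h 21 min 37 s = 4897 s.
Frames = 4897 × 24 = 117528.

117528 frames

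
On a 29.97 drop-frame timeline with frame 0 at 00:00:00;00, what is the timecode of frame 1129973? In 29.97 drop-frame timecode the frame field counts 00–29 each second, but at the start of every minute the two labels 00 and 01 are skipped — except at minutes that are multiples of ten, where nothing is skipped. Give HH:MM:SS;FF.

10:28:23;15

Ten DF minutes hold 17982 frames, so frame 1129973 lies in block 62 (frames 1114884–1132865) with 15089 frames into that block.
The block's first minute is 1800 frames and the rest 1798 each; 15089 frames reaches minute 8, so 62 × 18 + 8 × 2 = 1132 labels have been skipped so far.
Adding those back, label number 1129973 + 1132 = 1131105 at 30 labels/s is 37703 s + 15 f = 10 h 28 min 23 s frame 15, i.e. 10:28:23;15.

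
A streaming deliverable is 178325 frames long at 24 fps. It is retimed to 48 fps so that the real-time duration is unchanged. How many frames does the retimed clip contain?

Frames at target rate = 178325 × (48) / (24) = 356650.

356650 frames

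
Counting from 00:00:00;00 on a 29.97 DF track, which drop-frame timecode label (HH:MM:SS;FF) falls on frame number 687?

Ten DF minutes hold 17982 frames, so frame 687 lies in block 0 (frames 0–17981) with 687 frames into that block.
The block's first minute is 1800 frames and the rest 1798 each; 687 frames reaches minute 0, so 0 × 18 + 0 × 2 = 0 labels have been skipped so far.
Adding those back, label number 687 + 0 = 687 at 30 labels/s is 22 s + 27 f = 0 h 0 min 22 s frame 27, i.e. 00:00:22;27.

00:00:22;27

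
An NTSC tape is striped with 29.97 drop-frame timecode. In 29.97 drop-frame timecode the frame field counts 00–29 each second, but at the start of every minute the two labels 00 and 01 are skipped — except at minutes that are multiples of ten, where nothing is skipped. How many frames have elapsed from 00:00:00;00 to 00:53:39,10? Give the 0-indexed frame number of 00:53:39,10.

96484

As if non-drop at 30 labels/s: (0 × 3600 + 53 × 60 + 39) × 30 + 10 = 96580.
Minute boundaries passed: 53; those not divisible by 10: 53 − 5 = 48; dropped labels = 2 × 48 = 96.
Actual frame index = 96580 − 96 = 96484.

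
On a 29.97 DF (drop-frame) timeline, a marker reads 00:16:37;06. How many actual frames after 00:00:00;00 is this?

As if non-drop at 30 labels/s: (0 × 3600 + 16 × 60 + 37) × 30 + 6 = 29916.
Minute boundaries passed: 16; those not divisible by 10: 16 − 1 = 15; dropped labels = 2 × 15 = 30.
Actual frame index = 29916 − 30 = 29886.

29886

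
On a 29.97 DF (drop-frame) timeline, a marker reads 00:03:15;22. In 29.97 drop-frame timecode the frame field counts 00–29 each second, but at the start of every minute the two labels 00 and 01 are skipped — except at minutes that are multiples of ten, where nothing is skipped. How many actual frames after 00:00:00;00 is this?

5866

As if non-drop at 30 labels/s: (0 × 3600 + 3 × 60 + 15) × 30 + 22 = 5872.
Minute boundaries passed: 3; those not divisible by 10: 3 − 0 = 3; dropped labels = 2 × 3 = 6.
Actual frame index = 5872 − 6 = 5866.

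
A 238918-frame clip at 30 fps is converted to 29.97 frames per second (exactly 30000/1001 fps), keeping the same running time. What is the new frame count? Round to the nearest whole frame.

Frames at target rate = 238918 × (30000/1001) / (30) = 238918000/1001 ≈ 238679.321.
Nearest whole frame: 238679.

238679 frames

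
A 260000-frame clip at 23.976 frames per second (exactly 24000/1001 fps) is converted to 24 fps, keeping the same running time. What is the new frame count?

Target frames = source frames × (target rate / source rate) = 260000 × (24)/(24000/1001) = 260000 × 1001/1000 = 260260.

260260 frames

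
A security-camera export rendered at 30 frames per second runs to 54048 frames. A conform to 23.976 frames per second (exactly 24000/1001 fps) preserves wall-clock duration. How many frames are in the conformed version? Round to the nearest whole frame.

43195 frames

Frames at target rate = 54048 × (24000/1001) / (30) = 43238400/1001 ≈ 43195.205.
Nearest whole frame: 43195.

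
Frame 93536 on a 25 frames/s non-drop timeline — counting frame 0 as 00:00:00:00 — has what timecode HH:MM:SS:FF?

93536 ÷ 25 = 3741 full seconds, remainder 11 frames.
3741 s = 1 h 2 min 21 s.
Timecode: 01:02:21:11.

01:02:21:11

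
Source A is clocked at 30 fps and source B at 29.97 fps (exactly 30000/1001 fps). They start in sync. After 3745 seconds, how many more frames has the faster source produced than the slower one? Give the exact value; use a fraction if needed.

16050/143 frames

A emits 30 × 3745 = 112350 frames; B emits 30000/1001 × 3745 = 16050000/143.
Difference = 16050/143 frames (≈ 112.2378); B is behind A.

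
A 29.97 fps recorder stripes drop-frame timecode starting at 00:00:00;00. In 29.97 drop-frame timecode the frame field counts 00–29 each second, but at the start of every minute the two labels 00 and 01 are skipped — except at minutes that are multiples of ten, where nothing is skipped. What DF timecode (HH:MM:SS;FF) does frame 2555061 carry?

23:40:53;27

Each 10-minute DF block holds 10 × 60 × 30 − 9 × 2 = 17982 frames. 2555061 ÷ 17982 → 142 full blocks, remainder 1617.
Within the partial block the first minute is 1800 frames and each further minute 1798, so 0 further minute boundaries passed. Total skipped labels = 18 × 142 + 2 × 0 = 2556.
Non-drop label index = 2555061 + 2556 = 2557617; at 30 labels/s that is 23:40:53:27, i.e. DF 23:40:53;27.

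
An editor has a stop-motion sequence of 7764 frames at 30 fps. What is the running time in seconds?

Running time = 7764 / (30) = 258.8 s.

258.8 seconds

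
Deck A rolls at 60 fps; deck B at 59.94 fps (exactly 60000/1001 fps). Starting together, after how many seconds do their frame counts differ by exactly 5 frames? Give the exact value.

The gap grows by |60000/1001 − 60| = 60/1001 frames per second.
Time for a 5-frame gap: 5 ÷ (60/1001) = 1001/12 s.

1001/12 seconds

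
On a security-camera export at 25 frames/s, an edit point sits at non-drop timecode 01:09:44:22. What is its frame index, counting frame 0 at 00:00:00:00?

104622

Total seconds to the label: (1 × 3600 + 9 × 60 + 44) = 4184.
Frame index = 4184 × 25 + 22 = 104622.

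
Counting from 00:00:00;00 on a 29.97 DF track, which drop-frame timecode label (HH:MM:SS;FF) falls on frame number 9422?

00:05:14;12

Each 10-minute DF block holds 10 × 60 × 30 − 9 × 2 = 17982 frames. 9422 ÷ 17982 → 0 full blocks, remainder 9422.
Within the partial block the first minute is 1800 frames and each further minute 1798, so 5 further minute boundaries passed. Total skipped labels = 18 × 0 + 2 × 5 = 10.
Non-drop label index = 9422 + 10 = 9432; at 30 labels/s that is 00:05:14:12, i.e. DF 00:05:14;12.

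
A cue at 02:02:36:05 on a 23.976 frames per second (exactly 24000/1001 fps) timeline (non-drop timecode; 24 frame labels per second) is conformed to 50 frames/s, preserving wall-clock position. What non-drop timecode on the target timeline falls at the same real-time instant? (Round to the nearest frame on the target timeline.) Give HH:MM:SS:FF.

Source frame index: (2×3600 + 2×60 + 36) × 24 + 5 = 176549.
Real time: 176549 / (24000/1001) = 176725549/24000 s.
Target frame: (176725549/24000) × (50) = 176725549/480 ≈ 368178.227 → 368178.
At 50 labels/s: frame 368178 → 02:02:43:28.

02:02:43:28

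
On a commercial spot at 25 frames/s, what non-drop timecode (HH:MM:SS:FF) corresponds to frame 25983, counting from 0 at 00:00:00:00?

25983 ÷ 25 = 1039 full seconds, remainder 8 frames.
1039 s = 0 h 17 min 19 s.
Timecode: 00:17:19:08.

00:17:19:08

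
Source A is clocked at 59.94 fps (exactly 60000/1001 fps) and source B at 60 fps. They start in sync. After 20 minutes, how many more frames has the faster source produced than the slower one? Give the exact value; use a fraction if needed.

20 min = 1200 s.
A emits 60000/1001 × 1200 = 72000000/1001 frames; B emits 60 × 1200 = 72000.
Difference = 72000/1001 frames (≈ 71.9281); B is ahead of A.

72000/1001 frames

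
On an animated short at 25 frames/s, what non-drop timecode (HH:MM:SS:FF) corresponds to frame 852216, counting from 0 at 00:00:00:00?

09:28:08:16

852216 ÷ 25 = 34088 full seconds, remainder 16 frames.
34088 s = 9 h 28 min 8 s.
Timecode: 09:28:08:16.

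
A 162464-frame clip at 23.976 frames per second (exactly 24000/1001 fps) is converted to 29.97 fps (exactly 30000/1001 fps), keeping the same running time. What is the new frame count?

203080 frames

Target frames = source frames × (target rate / source rate) = 162464 × (30000/1001)/(24000/1001) = 162464 × 5/4 = 203080.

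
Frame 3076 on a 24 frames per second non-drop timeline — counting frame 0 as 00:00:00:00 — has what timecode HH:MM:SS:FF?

00:02:08:04

3076 ÷ 24 = 128 full seconds, remainder 4 frames.
128 s = 0 h 2 min 8 s.
Timecode: 00:02:08:04.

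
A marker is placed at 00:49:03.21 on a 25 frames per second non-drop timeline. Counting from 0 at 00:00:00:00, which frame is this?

73596

Total seconds to the label: (0 × 3600 + 49 × 60 + 3) = 2943.
Frame index = 2943 × 25 + 21 = 73596.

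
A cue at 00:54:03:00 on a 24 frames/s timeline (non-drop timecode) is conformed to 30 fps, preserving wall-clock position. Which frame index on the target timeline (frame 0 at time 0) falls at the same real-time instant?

frame 97290

Source frame index: (0×3600 + 54×60 + 3) × 24 + 0 = 77832.
Real time: 77832 / (24) = 3243 s.
Target frame: (3243) × (30) = 97290.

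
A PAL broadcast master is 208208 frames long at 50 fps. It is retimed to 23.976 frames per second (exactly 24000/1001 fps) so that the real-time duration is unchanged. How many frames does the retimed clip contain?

99840 frames

Target frames = source frames × (target rate / source rate) = 208208 × (24000/1001)/(50) = 208208 × 480/1001 = 99840.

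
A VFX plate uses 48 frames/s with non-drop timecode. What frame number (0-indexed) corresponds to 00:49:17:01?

frame 141937

Total seconds to the label: (0 × 3600 + 49 × 60 + 17) = 2957.
Frame index = 2957 × 48 + 1 = 141937.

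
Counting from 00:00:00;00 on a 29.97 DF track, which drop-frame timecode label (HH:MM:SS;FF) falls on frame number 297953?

02:45:41;21

Each 10-minute DF block holds 10 × 60 × 30 − 9 × 2 = 17982 frames. 297953 ÷ 17982 → 16 full blocks, remainder 10241.
Within the partial block the first minute is 1800 frames and each further minute 1798, so 5 further minute boundaries passed. Total skipped labels = 18 × 16 + 2 × 5 = 298.
Non-drop label index = 297953 + 298 = 298251; at 30 labels/s that is 02:45:41:21, i.e. DF 02:45:41;21.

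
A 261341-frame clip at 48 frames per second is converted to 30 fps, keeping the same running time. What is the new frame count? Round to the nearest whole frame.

Frames at target rate = 261341 × (30) / (48) = 1306705/8 ≈ 163338.125.
Nearest whole frame: 163338.

163338 frames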